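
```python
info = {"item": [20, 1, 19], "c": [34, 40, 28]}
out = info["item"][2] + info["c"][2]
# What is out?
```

Trace:
`info = {"item": [20, 1, 19], "c": [34, 40, 28]}` → info = {'item': [20, 1, 19], 'c': [34, 40, 28]}
`out = info["item"][2] + info["c"][2]` → out = 47
So out = 47

Answer: 47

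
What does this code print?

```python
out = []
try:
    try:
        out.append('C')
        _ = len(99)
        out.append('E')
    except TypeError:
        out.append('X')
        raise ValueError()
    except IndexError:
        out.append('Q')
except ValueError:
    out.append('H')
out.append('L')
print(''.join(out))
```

Execution trace: 'C' (inner try body) → 'X' (inner except TypeError) → 'H' (outer except ValueError) → 'L' (after the try/except). Output: CXHL

Answer: CXHL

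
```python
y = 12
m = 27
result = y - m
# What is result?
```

Trace:
`y = 12` → y = 12
`m = 27` → m = 27
`result = y - m` → result = -15
So result = -15

Answer: -15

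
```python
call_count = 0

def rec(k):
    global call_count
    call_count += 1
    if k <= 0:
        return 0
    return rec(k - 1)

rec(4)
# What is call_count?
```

Linear recursion stepping by 1: 5 calls from k=4 down to ≤0.

Answer: 5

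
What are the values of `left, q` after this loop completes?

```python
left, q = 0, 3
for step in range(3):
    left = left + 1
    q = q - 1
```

left goes 0→3, q goes 3→0
`left, q` takes the values: (0, 3) → (1, 3) → (1, 2) → (2, 2) → (2, 1) → (3, 1) → (3, 0)

Answer: 3, 0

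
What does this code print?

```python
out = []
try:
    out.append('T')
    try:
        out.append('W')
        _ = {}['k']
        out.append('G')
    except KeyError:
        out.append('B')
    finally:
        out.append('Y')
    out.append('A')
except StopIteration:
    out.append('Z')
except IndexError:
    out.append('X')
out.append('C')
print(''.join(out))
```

Execution trace: 'T' (try body) → 'W' (inner try body) → 'B' (inner except KeyError) → 'Y' (inner finally) → 'A' (try body, no exception) → 'C' (after the try/except). Output: TWBYAC

Answer: TWBYAC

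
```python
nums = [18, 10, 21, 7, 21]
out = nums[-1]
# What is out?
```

Trace:
`nums = [18, 10, 21, 7, 21]` → nums = [18, 10, 21, 7, 21]
`out = nums[-1]` → out = 21
So out = 21

Answer: 21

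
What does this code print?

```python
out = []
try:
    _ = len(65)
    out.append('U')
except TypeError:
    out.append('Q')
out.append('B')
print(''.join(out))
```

Execution trace: 'Q' (except TypeError) → 'B' (after the try/except). Output: QB

Answer: QB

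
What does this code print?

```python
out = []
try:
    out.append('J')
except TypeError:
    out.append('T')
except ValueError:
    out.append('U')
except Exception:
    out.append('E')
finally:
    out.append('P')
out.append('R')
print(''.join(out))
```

Execution trace: 'J' (try body, no exception) → 'P' (finally) → 'R' (after the try/except). Output: JPR

Answer: JPR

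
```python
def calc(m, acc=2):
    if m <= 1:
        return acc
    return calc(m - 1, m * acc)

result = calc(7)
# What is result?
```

Accumulator trace (n, acc): (7, 2) -> (6, 14) -> (5, 84) -> (4, 420) -> (3, 1680) -> (2, 5040) -> (1, 10080) -> return 10080

Answer: 10080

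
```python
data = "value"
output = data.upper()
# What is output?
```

Trace:
`data = "value"` → data = 'value'
`output = data.upper()` → output = 'VALUE'
So output = 'VALUE'

Answer: 'VALUE'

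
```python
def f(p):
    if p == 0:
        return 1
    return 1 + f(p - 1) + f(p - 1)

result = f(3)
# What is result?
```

f(p) = 1 + 2·f(p-1), f(0)=1. Closed form: (1+1)·2^3 - 1 = 15.

Answer: 15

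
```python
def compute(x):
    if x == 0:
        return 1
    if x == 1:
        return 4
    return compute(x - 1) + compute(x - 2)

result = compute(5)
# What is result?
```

Build up from base cases: compute(0)=1, compute(1)=4, compute(2)=5, compute(3)=9, compute(4)=14, compute(5)=23

Answer: 23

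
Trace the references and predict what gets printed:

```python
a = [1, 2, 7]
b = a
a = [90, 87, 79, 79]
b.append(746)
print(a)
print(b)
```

Key concept: rebinding vs mutation: a is rebound to a new list, b still points at the original.
Step by step:
`a = [1, 2, 7]` → a = [1, 2, 7]
`b = a` → b = [1, 2, 7] (same object as a)
`a = [90, 87, 79, 79]` → a = [90, 87, 79, 79]
`b.append(746)` → b = [1, 2, 7, 746]
`print(a)` → prints [90, 87, 79, 79]
`print(b)` → prints [1, 2, 7, 746]

Answer:
[90, 87, 79, 79]
[1, 2, 7, 746]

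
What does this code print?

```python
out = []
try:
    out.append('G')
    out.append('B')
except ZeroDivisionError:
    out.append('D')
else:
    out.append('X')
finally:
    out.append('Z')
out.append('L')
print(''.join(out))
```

Execution trace: 'G' (try body) → 'B' (try body, no exception) → 'X' (else) → 'Z' (finally) → 'L' (after the try/except). Output: GBXZL

Answer: GBXZL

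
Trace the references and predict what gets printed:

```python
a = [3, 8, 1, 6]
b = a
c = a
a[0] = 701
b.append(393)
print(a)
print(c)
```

Key concept: multiple aliases.
Step by step:
`a = [3, 8, 1, 6]` → a = [3, 8, 1, 6]
`b = a` → b = [3, 8, 1, 6] (same object as a)
`c = a` → c = [3, 8, 1, 6] (same object as a, b)
`a[0] = 701` → a = [701, 8, 1, 6] (same object as b, c); b = [701, 8, 1, 6] (same object as a, c); c = [701, 8, 1, 6] (same object as a, b)
`b.append(393)` → a = [701, 8, 1, 6, 393] (same object as b, c); b = [701, 8, 1, 6, 393] (same object as a, c); c = [701, 8, 1, 6, 393] (same object as a, b)
`print(a)` → prints [701, 8, 1, 6, 393]
`print(c)` → prints [701, 8, 1, 6, 393]

Answer:
[701, 8, 1, 6, 393]
[701, 8, 1, 6, 393]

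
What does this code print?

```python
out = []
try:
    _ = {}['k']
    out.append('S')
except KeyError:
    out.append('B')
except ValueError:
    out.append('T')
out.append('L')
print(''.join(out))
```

Execution trace: 'B' (except KeyError) → 'L' (after the try/except). Output: BL

Answer: BL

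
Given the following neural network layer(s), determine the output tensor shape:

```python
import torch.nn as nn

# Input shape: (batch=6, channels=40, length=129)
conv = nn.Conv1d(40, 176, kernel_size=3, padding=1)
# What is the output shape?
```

Input: (6, 40, 129) -> Output: (6, 176, 129)

Answer: (6, 176, 129)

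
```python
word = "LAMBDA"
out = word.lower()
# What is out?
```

Trace:
`word = "LAMBDA"` → word = 'LAMBDA'
`out = word.lower()` → out = 'lambda'
So out = 'lambda'

Answer: 'lambda'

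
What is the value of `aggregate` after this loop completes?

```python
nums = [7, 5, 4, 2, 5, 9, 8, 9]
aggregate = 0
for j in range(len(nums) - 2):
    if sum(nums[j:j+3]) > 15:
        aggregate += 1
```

Count windows with sum > 15
`aggregate` takes the values: 0 → 1 → 2 → 3 → 4

Answer: 4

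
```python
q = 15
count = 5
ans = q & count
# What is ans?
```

Trace:
`q = 15` → q = 15
`count = 5` → count = 5
`ans = q & count` → ans = 5
So ans = 5

Answer: 5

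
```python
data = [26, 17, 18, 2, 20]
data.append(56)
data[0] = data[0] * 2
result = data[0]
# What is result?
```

Trace:
`data = [26, 17, 18, 2, 20]` → data = [26, 17, 18, 2, 20]
`data.append(56)` → data = [26, 17, 18, 2, 20, 56]
`data[0] = data[0] * 2` → data = [52, 17, 18, 2, 20, 56]
`result = data[0]` → result = 52
So result = 52

Answer: 52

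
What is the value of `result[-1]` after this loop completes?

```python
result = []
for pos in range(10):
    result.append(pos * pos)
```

Last element of squares 0 to 9
`result` takes the values: [] → [0] → [0, 1] → [0, 1, 4] → [0, 1, 4, 9] → [0, 1, 4, 9, 16] → [0, 1, 4, 9, 16, 25] → [0, 1, 4, 9, 16, 25, 36] → [0, 1, 4, 9, 16, 25, 36, 49] → [0, 1, 4, 9, 16, 25, 36, 49, 64] → [0, 1, 4, 9, 16, 25, 36, 49, 64, 81]
So `result[-1]` = 81

Answer: 81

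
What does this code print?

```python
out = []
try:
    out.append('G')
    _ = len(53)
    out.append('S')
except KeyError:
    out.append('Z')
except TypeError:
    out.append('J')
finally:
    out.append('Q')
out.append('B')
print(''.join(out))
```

Execution trace: 'G' (try body) → 'J' (except TypeError) → 'Q' (finally) → 'B' (after the try/except). Output: GJQB

Answer: GJQB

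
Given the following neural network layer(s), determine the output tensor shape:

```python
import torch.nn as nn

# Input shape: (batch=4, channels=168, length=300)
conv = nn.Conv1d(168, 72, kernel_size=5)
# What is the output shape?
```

Input: (4, 168, 300) -> Output: (4, 72, 296)

Answer: (4, 72, 296)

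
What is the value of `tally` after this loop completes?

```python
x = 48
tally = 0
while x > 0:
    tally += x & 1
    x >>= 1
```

Count set bits in 48 (binary: 0b110000)
`tally` takes the values: 0 → 1 → 2

Answer: 2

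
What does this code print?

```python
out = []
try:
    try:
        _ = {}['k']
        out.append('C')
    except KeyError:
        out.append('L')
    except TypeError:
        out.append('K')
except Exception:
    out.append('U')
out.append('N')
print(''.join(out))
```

Execution trace: 'L' (inner except KeyError) → 'N' (after the try/except). Output: LN

Answer: LN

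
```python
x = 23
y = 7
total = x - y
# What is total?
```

Trace:
`x = 23` → x = 23
`y = 7` → y = 7
`total = x - y` → total = 16
So total = 16

Answer: 16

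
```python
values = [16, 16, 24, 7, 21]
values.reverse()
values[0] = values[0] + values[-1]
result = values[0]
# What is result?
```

Trace:
`values = [16, 16, 24, 7, 21]` → values = [16, 16, 24, 7, 21]
`values.reverse()` → values = [21, 7, 24, 16, 16]
`values[0] = values[0] + values[-1]` → values = [37, 7, 24, 16, 16]
`result = values[0]` → result = 37
So result = 37

Answer: 37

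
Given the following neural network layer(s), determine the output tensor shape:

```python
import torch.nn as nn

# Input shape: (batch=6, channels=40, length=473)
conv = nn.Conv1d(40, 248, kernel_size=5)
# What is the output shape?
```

Input: (6, 40, 473) -> Output: (6, 248, 469)

Answer: (6, 248, 469)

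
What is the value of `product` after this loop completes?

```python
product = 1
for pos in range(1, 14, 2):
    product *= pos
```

Product of 1, 3, 5, ... up to 13
`product` takes the values: 1 → 3 → 15 → 105 → 945 → 10395 → 135135

Answer: 135135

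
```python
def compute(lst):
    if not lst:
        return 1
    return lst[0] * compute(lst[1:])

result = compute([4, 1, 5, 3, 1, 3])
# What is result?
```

Product over [4, 1, 5, 3, 1, 3] = 4 * 1 * 5 * 3 * 1 * 3 = 180

Answer: 180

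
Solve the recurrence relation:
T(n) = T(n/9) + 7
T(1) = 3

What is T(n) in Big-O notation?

Each step divides n by 9 and adds 7. After log_9(n) steps we reach T(1)=3. So T(n) = 7·log_9(n) + 3 = O(log n).

Answer: O(log n)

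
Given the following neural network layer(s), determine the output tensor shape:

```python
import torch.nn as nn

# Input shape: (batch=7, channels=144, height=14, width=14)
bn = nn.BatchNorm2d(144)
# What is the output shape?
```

Input: (7, 144, 14, 14) -> Output: (7, 144, 14, 14)

Answer: (7, 144, 14, 14)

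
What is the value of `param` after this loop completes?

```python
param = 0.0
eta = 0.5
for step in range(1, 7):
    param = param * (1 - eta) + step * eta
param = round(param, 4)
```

Moving average with lr=0.5
`param` takes the values: 0.0 → 0.5 → 1.25 → 2.125 → 3.0625 → 4.03125 → 5.015625 → 5.0156

Answer: 5.0156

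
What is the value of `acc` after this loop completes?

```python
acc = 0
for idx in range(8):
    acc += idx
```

Sum of 0 to 7 = 28
`acc` takes the values: 0 → 1 → 3 → 6 → 10 → 15 → 21 → 28

Answer: 28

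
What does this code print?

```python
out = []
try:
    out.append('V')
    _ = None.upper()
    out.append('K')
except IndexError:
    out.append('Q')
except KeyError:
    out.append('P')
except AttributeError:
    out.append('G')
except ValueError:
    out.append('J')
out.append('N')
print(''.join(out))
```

Execution trace: 'V' (try body) → 'G' (except AttributeError) → 'N' (after the try/except). Output: VGN

Answer: VGN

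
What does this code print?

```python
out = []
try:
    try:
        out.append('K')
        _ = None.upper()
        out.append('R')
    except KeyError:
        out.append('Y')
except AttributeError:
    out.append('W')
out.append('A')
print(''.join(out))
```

Execution trace: 'K' (try body) → 'W' (outer except AttributeError) → 'A' (after the try/except). Output: KWA

Answer: KWA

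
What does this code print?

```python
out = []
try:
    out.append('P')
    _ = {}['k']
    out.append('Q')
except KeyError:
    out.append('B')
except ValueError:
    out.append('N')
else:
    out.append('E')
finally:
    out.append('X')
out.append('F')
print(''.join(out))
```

Execution trace: 'P' (try body) → 'B' (except KeyError) → 'X' (finally) → 'F' (after the try/except). Output: PBXF

Answer: PBXF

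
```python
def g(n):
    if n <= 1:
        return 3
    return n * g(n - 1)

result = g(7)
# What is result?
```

g(7) = 7 * 6 * 5 * 4 * 3 * 2 * 3 = 15120

Answer: 15120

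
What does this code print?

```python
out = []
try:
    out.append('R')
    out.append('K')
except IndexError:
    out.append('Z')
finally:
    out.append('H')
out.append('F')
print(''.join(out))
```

Execution trace: 'R' (try body) → 'K' (try body, no exception) → 'H' (finally) → 'F' (after the try/except). Output: RKHF

Answer: RKHF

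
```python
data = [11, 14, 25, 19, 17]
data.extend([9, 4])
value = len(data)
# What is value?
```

Trace:
`data = [11, 14, 25, 19, 17]` → data = [11, 14, 25, 19, 17]
`data.extend([9, 4])` → data = [11, 14, 25, 19, 17, 9, 4]
`value = len(data)` → value = 7
So value = 7

Answer: 7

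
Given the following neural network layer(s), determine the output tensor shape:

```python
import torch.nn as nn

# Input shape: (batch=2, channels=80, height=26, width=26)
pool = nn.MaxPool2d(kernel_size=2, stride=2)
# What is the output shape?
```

Input: (2, 80, 26, 26) -> Output: (2, 80, 13, 13)

Answer: (2, 80, 13, 13)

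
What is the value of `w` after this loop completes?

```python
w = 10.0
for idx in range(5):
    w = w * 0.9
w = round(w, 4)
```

Exponential decay: 10.0 * 0.9^5
`w` takes the values: 10.0 → 9.0 → 8.1 → 7.29 → 6.561 → 5.9049

Answer: 5.9049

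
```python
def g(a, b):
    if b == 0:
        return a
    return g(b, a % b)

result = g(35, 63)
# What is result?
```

g(35, 63) -> g(63, 35) -> g(35, 28) -> g(28, 7) -> g(7, 0) -> 7

Answer: 7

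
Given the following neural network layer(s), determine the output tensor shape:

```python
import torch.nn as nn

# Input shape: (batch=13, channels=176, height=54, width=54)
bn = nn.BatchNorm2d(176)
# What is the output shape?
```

Input: (13, 176, 54, 54) -> Output: (13, 176, 54, 54)

Answer: (13, 176, 54, 54)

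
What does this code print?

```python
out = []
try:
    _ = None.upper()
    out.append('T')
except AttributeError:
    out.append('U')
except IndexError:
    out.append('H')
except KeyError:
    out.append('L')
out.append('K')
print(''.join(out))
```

Execution trace: 'U' (except AttributeError) → 'K' (after the try/except). Output: UK

Answer: UK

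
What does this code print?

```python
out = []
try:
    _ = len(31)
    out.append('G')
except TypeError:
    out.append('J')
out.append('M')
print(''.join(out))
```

Execution trace: 'J' (except TypeError) → 'M' (after the try/except). Output: JM

Answer: JM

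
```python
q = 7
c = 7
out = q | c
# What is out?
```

Trace:
`q = 7` → q = 7
`c = 7` → c = 7
`out = q | c` → out = 7
So out = 7

Answer: 7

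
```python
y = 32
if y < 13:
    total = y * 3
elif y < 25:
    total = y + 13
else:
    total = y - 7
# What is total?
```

Trace:
`y = 32` → y = 32
`if y < 13: ...` → y < 13 is False, y < 25 is False, take else branch → total = 25
So total = 25

Answer: 25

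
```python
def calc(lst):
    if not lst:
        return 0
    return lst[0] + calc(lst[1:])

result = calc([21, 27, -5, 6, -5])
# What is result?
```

21 + 27 + (-5) + 6 + (-5) + 0 = 44

Answer: 44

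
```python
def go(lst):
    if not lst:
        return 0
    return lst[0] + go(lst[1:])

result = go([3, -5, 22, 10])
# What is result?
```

3 + (-5) + 22 + 10 + 0 = 30

Answer: 30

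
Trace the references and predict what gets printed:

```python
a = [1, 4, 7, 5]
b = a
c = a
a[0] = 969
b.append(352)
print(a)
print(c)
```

Key concept: multiple aliases.
Step by step:
`a = [1, 4, 7, 5]` → a = [1, 4, 7, 5]
`b = a` → b = [1, 4, 7, 5] (same object as a)
`c = a` → c = [1, 4, 7, 5] (same object as a, b)
`a[0] = 969` → a = [969, 4, 7, 5] (same object as b, c); b = [969, 4, 7, 5] (same object as a, c); c = [969, 4, 7, 5] (same object as a, b)
`b.append(352)` → a = [969, 4, 7, 5, 352] (same object as b, c); b = [969, 4, 7, 5, 352] (same object as a, c); c = [969, 4, 7, 5, 352] (same object as a, b)
`print(a)` → prints [969, 4, 7, 5, 352]
`print(c)` → prints [969, 4, 7, 5, 352]

Answer:
[969, 4, 7, 5, 352]
[969, 4, 7, 5, 352]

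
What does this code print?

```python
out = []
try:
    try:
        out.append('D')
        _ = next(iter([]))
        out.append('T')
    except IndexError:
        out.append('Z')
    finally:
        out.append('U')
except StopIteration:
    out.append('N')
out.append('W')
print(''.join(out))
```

Execution trace: 'D' (inner try body) → 'U' (inner finally) → 'N' (outer except StopIteration) → 'W' (after the try/except). Output: DUNW

Answer: DUNW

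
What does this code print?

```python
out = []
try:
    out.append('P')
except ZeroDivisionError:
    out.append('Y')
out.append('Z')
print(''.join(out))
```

Execution trace: 'P' (try body, no exception) → 'Z' (after the try/except). Output: PZ

Answer: PZ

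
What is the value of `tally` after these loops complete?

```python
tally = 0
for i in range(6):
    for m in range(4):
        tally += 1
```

6 * 4 = 24
`tally` takes the values: 0 → 1 → 2 → 3 → 4 → 5 → 6 → 7 → 8 → 9 → 10 → 11 → 12 → 13 → 14 → 15 → 16 → 17 → 18 → 19 → 20 → 21 → 22 → 23 → 24

Answer: 24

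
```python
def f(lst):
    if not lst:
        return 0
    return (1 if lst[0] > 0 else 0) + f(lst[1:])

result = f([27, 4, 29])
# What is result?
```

Count of positive elements in [27, 4, 29] = 3

Answer: 3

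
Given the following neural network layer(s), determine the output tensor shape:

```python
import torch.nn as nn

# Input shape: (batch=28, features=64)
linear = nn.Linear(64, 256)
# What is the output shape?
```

Input: (28, 64) -> Output: (28, 256)

Answer: (28, 256)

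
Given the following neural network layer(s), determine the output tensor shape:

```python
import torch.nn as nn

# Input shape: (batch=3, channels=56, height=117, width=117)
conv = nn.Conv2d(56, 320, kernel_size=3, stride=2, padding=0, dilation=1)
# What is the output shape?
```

Input: (3, 56, 117, 117) -> Output: (3, 320, 58, 58)

Answer: (3, 320, 58, 58)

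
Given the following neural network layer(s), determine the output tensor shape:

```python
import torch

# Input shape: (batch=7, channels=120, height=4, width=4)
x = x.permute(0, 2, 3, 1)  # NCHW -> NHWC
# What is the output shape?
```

Input: (7, 120, 4, 4) -> Output: (7, 4, 4, 120)

Answer: (7, 4, 4, 120)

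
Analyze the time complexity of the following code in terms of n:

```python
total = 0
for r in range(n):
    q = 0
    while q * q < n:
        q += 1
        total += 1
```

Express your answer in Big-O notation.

Each loop level contributes: n × √n. Multiplying the contributions gives O(n√n).

Answer: O(n√n)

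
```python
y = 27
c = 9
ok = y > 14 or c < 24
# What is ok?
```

Trace:
`y = 27` → y = 27
`c = 9` → c = 9
`ok = y > 14 or c < 24` → ok = True
So ok = True

Answer: True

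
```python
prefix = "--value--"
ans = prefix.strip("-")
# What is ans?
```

Trace:
`prefix = "--value--"` → prefix = '--value--'
`ans = prefix.strip("-")` → ans = 'value'
So ans = 'value'

Answer: 'value'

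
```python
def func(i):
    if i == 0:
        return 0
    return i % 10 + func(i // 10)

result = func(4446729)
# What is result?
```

Sum of digits of 4446729: 9 + 2 + 7 + 6 + 4 + 4 + 4 = 36

Answer: 36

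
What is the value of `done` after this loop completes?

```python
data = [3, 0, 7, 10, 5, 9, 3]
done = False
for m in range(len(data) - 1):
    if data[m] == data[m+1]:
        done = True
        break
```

Check consecutive duplicates in [3, 0, 7, 10, 5, 9, 3]
`done` takes the values: False

Answer: False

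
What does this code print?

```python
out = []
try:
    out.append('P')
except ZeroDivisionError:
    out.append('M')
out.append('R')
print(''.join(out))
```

Execution trace: 'P' (try body, no exception) → 'R' (after the try/except). Output: PR

Answer: PR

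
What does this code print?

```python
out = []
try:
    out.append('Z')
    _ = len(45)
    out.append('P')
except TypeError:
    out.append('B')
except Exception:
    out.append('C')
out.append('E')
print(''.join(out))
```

Execution trace: 'Z' (try body) → 'B' (except TypeError) → 'E' (after the try/except). Output: ZBE

Answer: ZBE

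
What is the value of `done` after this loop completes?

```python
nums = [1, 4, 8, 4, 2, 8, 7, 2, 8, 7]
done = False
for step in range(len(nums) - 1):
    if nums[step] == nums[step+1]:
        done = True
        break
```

Check consecutive duplicates in [1, 4, 8, 4, 2, 8, 7, 2, 8, 7]
`done` takes the values: False

Answer: False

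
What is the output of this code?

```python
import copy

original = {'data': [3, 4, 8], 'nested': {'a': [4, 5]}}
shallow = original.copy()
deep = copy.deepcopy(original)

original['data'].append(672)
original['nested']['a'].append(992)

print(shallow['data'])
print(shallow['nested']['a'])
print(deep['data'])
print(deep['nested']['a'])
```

Key concept: comparing shallow vs deep copy.
Step by step:
`original = {'data': [3, 4, 8], 'nested': {'a': [4, 5]}}` → original = {'data': [3, 4, 8], 'nested': {'a': [4, 5]}}
`shallow = original.copy()` → shallow = {'data': [3, 4, 8], 'nested': {'a': [4, 5]}}
`deep = copy.deepcopy(original)` → deep = {'data': [3, 4, 8], 'nested': {'a': [4, 5]}}
`original['data'].append(672)` → original = {'data': [3, 4, 8, 672], 'nested': {'a': [4, 5]}}; shallow = {'data': [3, 4, 8, 672], 'nested': {'a': [4, 5]}}
`original['nested']['a'].append(992)` → original = {'data': [3, 4, 8, 672], 'nested': {'a': [4, 5, 992]}}; shallow = {'data': [3, 4, 8, 672], 'nested': {'a': [4, 5, 992]}}
`print(shallow['data'])` → prints [3, 4, 8, 672]
`print(shallow['nested']['a'])` → prints [4, 5, 992]
`print(deep['data'])` → prints [3, 4, 8]
`print(deep['nested']['a'])` → prints [4, 5]

Answer:
[3, 4, 8, 672]
[4, 5, 992]
[3, 4, 8]
[4, 5]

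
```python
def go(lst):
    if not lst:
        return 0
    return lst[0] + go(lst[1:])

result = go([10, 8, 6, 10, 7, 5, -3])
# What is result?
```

10 + 8 + 6 + 10 + 7 + 5 + (-3) + 0 = 43

Answer: 43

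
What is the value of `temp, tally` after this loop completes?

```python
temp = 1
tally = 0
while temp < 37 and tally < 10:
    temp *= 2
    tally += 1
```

Double until >= 37 or 10 iterations
`temp, tally` takes the values: (1, 0) → (2, 0) → (2, 1) → (4, 1) → (4, 2) → (8, 2) → (8, 3) → (16, 3) → (16, 4) → (32, 4) → (32, 5) → (64, 5) → (64, 6)

Answer: 64, 6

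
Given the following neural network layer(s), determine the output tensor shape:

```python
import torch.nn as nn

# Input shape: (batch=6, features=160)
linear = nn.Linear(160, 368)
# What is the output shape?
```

Input: (6, 160) -> Output: (6, 368)

Answer: (6, 368)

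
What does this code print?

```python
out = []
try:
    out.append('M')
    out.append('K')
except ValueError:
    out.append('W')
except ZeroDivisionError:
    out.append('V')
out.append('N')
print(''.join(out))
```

Execution trace: 'M' (try body) → 'K' (try body, no exception) → 'N' (after the try/except). Output: MKN

Answer: MKN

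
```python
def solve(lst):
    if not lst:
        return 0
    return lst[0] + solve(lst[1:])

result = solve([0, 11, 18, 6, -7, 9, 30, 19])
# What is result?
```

0 + 11 + 18 + 6 + (-7) + 9 + 30 + 19 + 0 = 86

Answer: 86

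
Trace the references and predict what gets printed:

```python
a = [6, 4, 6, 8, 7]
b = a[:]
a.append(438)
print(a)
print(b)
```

Key concept: slice [:] creates copy.
Step by step:
`a = [6, 4, 6, 8, 7]` → a = [6, 4, 6, 8, 7]
`b = a[:]` → b = [6, 4, 6, 8, 7]
`a.append(438)` → a = [6, 4, 6, 8, 7, 438]
`print(a)` → prints [6, 4, 6, 8, 7, 438]
`print(b)` → prints [6, 4, 6, 8, 7]

Answer:
[6, 4, 6, 8, 7, 438]
[6, 4, 6, 8, 7]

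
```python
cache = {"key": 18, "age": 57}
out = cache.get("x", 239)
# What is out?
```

Trace:
`cache = {"key": 18, "age": 57}` → cache = {'key': 18, 'age': 57}
`out = cache.get("x", 239)` → out = 239
So out = 239

Answer: 239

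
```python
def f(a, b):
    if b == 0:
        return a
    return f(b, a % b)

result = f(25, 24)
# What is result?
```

f(25, 24) -> f(24, 1) -> f(1, 0) -> 1

Answer: 1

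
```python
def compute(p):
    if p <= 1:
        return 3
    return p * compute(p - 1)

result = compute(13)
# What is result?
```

compute(13) = 13 * 12 * 11 * 10 * 9 * 8 * 7 * 6 * 5 * 4 * 3 * 2 * 3 = 18681062400

Answer: 18681062400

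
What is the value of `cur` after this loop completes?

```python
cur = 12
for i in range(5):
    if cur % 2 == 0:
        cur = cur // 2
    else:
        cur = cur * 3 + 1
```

Collatz-style transformation from 12
`cur` takes the values: 12 → 6 → 3 → 10 → 5 → 16

Answer: 16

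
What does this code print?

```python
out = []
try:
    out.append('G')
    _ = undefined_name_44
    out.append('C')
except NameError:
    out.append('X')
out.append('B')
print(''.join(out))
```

Execution trace: 'G' (try body) → 'X' (except NameError) → 'B' (after the try/except). Output: GXB

Answer: GXB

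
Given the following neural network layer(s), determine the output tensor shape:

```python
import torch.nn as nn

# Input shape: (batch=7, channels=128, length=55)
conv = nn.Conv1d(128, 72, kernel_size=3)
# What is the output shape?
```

Input: (7, 128, 55) -> Output: (7, 72, 53)

Answer: (7, 72, 53)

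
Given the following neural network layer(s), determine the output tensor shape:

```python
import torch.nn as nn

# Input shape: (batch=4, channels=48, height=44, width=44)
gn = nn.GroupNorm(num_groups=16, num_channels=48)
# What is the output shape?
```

Input: (4, 48, 44, 44) -> Output: (4, 48, 44, 44)

Answer: (4, 48, 44, 44)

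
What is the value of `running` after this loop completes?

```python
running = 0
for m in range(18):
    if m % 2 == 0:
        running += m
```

Sum of even numbers 0 to 17
`running` takes the values: 0 → 2 → 6 → 12 → 20 → 30 → 42 → 56 → 72

Answer: 72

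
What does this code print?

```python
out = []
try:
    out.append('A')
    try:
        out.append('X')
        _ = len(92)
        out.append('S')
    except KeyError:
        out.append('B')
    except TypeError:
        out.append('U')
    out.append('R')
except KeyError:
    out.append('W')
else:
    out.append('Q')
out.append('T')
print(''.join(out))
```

Execution trace: 'A' (try body) → 'X' (inner try body) → 'U' (inner except TypeError) → 'R' (try body, no exception) → 'Q' (else) → 'T' (after the try/except). Output: AXURQT

Answer: AXURQT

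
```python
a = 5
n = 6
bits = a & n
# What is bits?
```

Trace:
`a = 5` → a = 5
`n = 6` → n = 6
`bits = a & n` → bits = 4
So bits = 4

Answer: 4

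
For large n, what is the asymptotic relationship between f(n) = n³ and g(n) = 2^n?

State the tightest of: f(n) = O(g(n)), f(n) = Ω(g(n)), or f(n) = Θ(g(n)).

n³ vs 2^n: f(n) = O(g(n)) but not Ω(g(n)) — 2^n grows strictly faster than n³.

Answer: f(n) = O(g(n)) but not Ω(g(n)) — 2^n grows strictly faster than n³.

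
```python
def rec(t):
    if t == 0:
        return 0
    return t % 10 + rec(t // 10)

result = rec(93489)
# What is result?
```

Sum of digits of 93489: 9 + 8 + 4 + 3 + 9 = 33

Answer: 33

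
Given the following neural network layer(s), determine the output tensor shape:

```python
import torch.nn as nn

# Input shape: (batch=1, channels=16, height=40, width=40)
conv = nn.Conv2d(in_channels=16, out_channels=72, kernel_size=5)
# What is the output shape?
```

Input: (1, 16, 40, 40) -> Output: (1, 72, 36, 36)

Answer: (1, 72, 36, 36)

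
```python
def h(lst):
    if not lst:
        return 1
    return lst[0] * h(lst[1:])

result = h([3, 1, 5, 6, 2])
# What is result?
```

Product over [3, 1, 5, 6, 2] = 3 * 1 * 5 * 6 * 2 = 180

Answer: 180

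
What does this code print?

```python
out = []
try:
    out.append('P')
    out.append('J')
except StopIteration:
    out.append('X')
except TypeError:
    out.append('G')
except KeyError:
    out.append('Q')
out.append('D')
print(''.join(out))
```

Execution trace: 'P' (try body) → 'J' (try body, no exception) → 'D' (after the try/except). Output: PJD

Answer: PJD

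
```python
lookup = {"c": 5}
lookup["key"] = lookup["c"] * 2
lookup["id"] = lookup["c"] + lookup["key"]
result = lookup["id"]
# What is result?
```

Trace:
`lookup = {"c": 5}` → lookup = {'c': 5}
`lookup["key"] = lookup["c"] * 2` → lookup = {'c': 5, 'key': 10}
`lookup["id"] = lookup["c"] + lookup["key"]` → lookup = {'c': 5, 'key': 10, 'id': 15}
`result = lookup["id"]` → result = 15
So result = 15

Answer: 15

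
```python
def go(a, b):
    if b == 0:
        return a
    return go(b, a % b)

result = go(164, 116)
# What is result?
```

go(164, 116) -> go(116, 48) -> go(48, 20) -> go(20, 8) -> go(8, 4) -> go(4, 0) -> 4

Answer: 4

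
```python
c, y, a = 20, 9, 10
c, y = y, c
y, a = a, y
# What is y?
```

Trace:
`c, y, a = 20, 9, 10` → c = 20; y = 9; a = 10
`c, y = y, c` → c = 9; y = 20
`y, a = a, y` → y = 10; a = 20
So y = 10

Answer: 10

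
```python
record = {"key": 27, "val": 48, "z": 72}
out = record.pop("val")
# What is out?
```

Trace:
`record = {"key": 27, "val": 48, "z": 72}` → record = {'key': 27, 'val': 48, 'z': 72}
`out = record.pop("val")` → record = {'key': 27, 'z': 72}; out = 48
So out = 48

Answer: 48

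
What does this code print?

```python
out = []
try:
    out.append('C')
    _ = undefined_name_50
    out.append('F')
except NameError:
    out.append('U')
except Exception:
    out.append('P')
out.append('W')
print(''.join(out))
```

Execution trace: 'C' (try body) → 'U' (except NameError) → 'W' (after the try/except). Output: CUW

Answer: CUW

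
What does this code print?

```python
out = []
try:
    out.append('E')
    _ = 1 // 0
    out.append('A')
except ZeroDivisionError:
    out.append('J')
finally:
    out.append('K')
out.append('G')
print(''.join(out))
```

Execution trace: 'E' (try body) → 'J' (except ZeroDivisionError) → 'K' (finally) → 'G' (after the try/except). Output: EJKG

Answer: EJKG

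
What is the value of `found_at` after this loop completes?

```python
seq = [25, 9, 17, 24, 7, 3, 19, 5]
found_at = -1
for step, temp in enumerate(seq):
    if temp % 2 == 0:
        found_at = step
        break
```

First even number index in [25, 9, 17, 24, 7, 3, 19, 5]
`found_at` takes the values: -1 → 3

Answer: 3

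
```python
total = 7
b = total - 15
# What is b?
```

Trace:
`total = 7` → total = 7
`b = total - 15` → b = -8
So b = -8

Answer: -8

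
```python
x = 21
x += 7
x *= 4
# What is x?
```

Trace:
`x = 21` → x = 21
`x += 7` → x = 28
`x *= 4` → x = 112
So x = 112

Answer: 112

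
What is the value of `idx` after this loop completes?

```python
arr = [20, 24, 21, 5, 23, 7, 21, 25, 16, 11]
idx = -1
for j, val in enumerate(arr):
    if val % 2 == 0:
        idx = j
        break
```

First even number index in [20, 24, 21, 5, 23, 7, 21, 25, 16, 11]
`idx` takes the values: -1 → 0

Answer: 0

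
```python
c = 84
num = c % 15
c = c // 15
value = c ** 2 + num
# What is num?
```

Trace:
`c = 84` → c = 84
`num = c % 15` → num = 9
`c = c // 15` → c = 5
`value = c ** 2 + num` → value = 34
So num = 9

Answer: 9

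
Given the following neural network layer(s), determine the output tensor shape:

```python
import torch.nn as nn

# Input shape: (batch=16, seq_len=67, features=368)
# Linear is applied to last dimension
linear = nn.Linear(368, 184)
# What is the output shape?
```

Input: (16, 67, 368) -> Output: (16, 67, 184)

Answer: (16, 67, 184)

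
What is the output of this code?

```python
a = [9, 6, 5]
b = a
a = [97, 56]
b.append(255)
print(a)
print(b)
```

Key concept: rebinding vs mutation: a is rebound to a new list, b still points at the original.
Step by step:
`a = [9, 6, 5]` → a = [9, 6, 5]
`b = a` → b = [9, 6, 5] (same object as a)
`a = [97, 56]` → a = [97, 56]
`b.append(255)` → b = [9, 6, 5, 255]
`print(a)` → prints [97, 56]
`print(b)` → prints [9, 6, 5, 255]

Answer:
[97, 56]
[9, 6, 5, 255]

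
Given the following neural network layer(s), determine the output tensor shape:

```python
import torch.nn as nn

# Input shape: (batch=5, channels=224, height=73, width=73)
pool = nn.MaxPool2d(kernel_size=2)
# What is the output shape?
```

Input: (5, 224, 73, 73) -> Output: (5, 224, 36, 36)

Answer: (5, 224, 36, 36)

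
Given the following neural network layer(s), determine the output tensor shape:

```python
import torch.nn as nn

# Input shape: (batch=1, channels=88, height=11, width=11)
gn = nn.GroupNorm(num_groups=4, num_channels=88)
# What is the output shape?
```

Input: (1, 88, 11, 11) -> Output: (1, 88, 11, 11)

Answer: (1, 88, 11, 11)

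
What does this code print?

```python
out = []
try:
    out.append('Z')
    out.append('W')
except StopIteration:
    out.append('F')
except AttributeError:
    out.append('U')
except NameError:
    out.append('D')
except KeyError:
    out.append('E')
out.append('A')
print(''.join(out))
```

Execution trace: 'Z' (try body) → 'W' (try body, no exception) → 'A' (after the try/except). Output: ZWA

Answer: ZWA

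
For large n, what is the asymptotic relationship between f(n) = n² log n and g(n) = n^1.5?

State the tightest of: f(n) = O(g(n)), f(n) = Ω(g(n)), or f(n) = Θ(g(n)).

n² log n vs n^1.5: f(n) = Ω(g(n)) but not O(g(n)) — n² log n grows strictly faster than n^1.5.

Answer: f(n) = Ω(g(n)) but not O(g(n)) — n² log n grows strictly faster than n^1.5.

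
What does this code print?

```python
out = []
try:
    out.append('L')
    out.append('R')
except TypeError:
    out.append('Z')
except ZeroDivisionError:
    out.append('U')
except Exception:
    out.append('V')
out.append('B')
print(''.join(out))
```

Execution trace: 'L' (try body) → 'R' (try body, no exception) → 'B' (after the try/except). Output: LRB

Answer: LRB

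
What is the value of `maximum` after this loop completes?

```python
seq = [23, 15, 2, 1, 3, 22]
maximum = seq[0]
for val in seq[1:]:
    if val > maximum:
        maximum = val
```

Maximum of [23, 15, 2, 1, 3, 22]
`maximum` takes the values: 23

Answer: 23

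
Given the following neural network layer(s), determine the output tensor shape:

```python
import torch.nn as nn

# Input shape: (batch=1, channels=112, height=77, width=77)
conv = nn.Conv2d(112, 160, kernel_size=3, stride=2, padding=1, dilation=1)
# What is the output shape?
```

Input: (1, 112, 77, 77) -> Output: (1, 160, 39, 39)

Answer: (1, 160, 39, 39)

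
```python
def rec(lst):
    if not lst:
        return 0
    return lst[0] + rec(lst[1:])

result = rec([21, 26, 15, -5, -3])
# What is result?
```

21 + 26 + 15 + (-5) + (-3) + 0 = 54

Answer: 54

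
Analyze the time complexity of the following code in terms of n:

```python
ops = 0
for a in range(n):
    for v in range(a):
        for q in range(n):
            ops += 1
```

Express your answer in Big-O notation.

Each loop level contributes: n × n × n. Multiplying the contributions gives O(n^3).

Answer: O(n^3)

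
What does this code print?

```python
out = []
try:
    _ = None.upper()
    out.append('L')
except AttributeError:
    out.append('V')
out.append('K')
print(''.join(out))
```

Execution trace: 'V' (except AttributeError) → 'K' (after the try/except). Output: VK

Answer: VK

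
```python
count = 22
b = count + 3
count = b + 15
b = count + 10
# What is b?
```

Trace:
`count = 22` → count = 22
`b = count + 3` → b = 25
`count = b + 15` → count = 40
`b = count + 10` → b = 50
So b = 50

Answer: 50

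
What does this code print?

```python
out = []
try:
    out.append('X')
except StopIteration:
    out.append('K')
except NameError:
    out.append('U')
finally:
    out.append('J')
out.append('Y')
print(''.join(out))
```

Execution trace: 'X' (try body, no exception) → 'J' (finally) → 'Y' (after the try/except). Output: XJY

Answer: XJY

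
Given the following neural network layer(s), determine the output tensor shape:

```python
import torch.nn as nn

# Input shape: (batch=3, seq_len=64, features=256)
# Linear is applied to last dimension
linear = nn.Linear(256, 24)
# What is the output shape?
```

Input: (3, 64, 256) -> Output: (3, 64, 24)

Answer: (3, 64, 24)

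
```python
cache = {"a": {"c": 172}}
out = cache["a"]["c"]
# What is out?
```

Trace:
`cache = {"a": {"c": 172}}` → cache = {'a': {'c': 172}}
`out = cache["a"]["c"]` → out = 172
So out = 172

Answer: 172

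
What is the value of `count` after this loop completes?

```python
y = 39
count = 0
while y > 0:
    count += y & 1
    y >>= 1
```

Count set bits in 39 (binary: 0b100111)
`count` takes the values: 0 → 1 → 2 → 3 → 4

Answer: 4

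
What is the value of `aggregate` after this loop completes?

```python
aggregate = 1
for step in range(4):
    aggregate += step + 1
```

Start at 1, add 1 to 4 = 11
`aggregate` takes the values: 1 → 2 → 4 → 7 → 11

Answer: 11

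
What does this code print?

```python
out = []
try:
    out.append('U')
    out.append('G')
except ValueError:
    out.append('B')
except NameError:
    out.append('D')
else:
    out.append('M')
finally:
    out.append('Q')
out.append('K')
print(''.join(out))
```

Execution trace: 'U' (try body) → 'G' (try body, no exception) → 'M' (else) → 'Q' (finally) → 'K' (after the try/except). Output: UGMQK

Answer: UGMQK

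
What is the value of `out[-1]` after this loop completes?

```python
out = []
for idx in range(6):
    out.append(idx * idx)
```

Last element of squares 0 to 5
`out` takes the values: [] → [0] → [0, 1] → [0, 1, 4] → [0, 1, 4, 9] → [0, 1, 4, 9, 16] → [0, 1, 4, 9, 16, 25]
So `out[-1]` = 25

Answer: 25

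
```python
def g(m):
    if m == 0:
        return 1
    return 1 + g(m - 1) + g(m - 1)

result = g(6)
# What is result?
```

g(m) = 1 + 2·g(m-1), g(0)=1. Closed form: (1+1)·2^6 - 1 = 127.

Answer: 127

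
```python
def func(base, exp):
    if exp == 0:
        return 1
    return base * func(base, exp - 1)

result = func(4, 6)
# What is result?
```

func(4, 6) = 4 * 4 * 4 * 4 * 4 * 4 = 4096

Answer: 4096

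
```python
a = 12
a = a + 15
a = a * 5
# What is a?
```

Trace:
`a = 12` → a = 12
`a = a + 15` → a = 27
`a = a * 5` → a = 135
So a = 135

Answer: 135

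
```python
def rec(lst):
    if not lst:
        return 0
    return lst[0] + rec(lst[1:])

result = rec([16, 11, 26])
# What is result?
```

16 + 11 + 26 + 0 = 53

Answer: 53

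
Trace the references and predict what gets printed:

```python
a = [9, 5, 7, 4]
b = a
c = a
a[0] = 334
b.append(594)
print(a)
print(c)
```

Key concept: multiple aliases.
Step by step:
`a = [9, 5, 7, 4]` → a = [9, 5, 7, 4]
`b = a` → b = [9, 5, 7, 4] (same object as a)
`c = a` → c = [9, 5, 7, 4] (same object as a, b)
`a[0] = 334` → a = [334, 5, 7, 4] (same object as b, c); b = [334, 5, 7, 4] (same object as a, c); c = [334, 5, 7, 4] (same object as a, b)
`b.append(594)` → a = [334, 5, 7, 4, 594] (same object as b, c); b = [334, 5, 7, 4, 594] (same object as a, c); c = [334, 5, 7, 4, 594] (same object as a, b)
`print(a)` → prints [334, 5, 7, 4, 594]
`print(c)` → prints [334, 5, 7, 4, 594]

Answer:
[334, 5, 7, 4, 594]
[334, 5, 7, 4, 594]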